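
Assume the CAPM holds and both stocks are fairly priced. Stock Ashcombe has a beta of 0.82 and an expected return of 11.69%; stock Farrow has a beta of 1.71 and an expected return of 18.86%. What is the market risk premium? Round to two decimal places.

Both satisfy E(R) = R_f + β·MRP, so the slope of the SML is
MRP = (18.86% − 11.69%) / (1.71 − 0.82) = 7.17% / 0.89 = 8.0562%

8.06%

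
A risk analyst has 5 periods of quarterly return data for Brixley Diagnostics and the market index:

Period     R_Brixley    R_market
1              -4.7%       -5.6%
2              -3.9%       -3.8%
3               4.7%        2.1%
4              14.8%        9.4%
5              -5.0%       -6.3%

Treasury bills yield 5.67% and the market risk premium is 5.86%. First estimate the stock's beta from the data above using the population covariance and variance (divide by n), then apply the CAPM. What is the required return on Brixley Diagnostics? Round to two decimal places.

13.27%

Mean R_i = (-4.7 − 3.9 + 4.7 + 14.8 − 5.0) / 5 = 1.1800%
Mean R_m = (-5.6 − 3.8 + 2.1 + 9.4 − 6.3) / 5 = -0.8400%
Σ(R_i − R̄_i)(R_m − R̄_m) = 226.5860  ⇒  Cov = 226.5860 / 5 = 45.3172
Σ(R_m − R̄_m)² = 174.7320  ⇒  Var(R_m) = 174.7320 / 5 = 34.9464
β = Cov / Var(R_m) = 45.3172 / 34.9464 = 1.2968
E(R) = R_f + β × MRP = 5.67% + 1.2968 × 5.86% = 13.27%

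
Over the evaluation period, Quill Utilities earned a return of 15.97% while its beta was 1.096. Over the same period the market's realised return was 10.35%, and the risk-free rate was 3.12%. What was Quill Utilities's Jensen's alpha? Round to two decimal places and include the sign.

Market excess return = 10.35% − 3.12% = 7.23%
CAPM benchmark = R_f + β(R_m − R_f) = 3.12% + 1.096 × 7.23% = 11.04408%
α = actual − benchmark = 15.97% − 11.04408% = +4.93%

+4.93%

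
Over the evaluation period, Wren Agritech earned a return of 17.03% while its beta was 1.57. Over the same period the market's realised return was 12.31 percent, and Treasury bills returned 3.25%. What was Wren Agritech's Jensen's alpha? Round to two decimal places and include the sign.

-0.44%

Market excess return = 12.31% − 3.25% = 9.06%
CAPM benchmark = R_f + β(R_m − R_f) = 3.25% + 1.57 × 9.06% = 17.4742%
α = actual − benchmark = 17.03% − 17.4742% = -0.44%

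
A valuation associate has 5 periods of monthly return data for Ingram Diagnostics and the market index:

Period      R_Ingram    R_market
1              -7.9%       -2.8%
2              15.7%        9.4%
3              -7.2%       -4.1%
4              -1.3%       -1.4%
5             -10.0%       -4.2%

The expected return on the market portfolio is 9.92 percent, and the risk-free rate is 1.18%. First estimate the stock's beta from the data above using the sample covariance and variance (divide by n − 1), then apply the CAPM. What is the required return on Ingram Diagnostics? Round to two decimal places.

Mean R_i = (-7.9 + 15.7 − 7.2 − 1.3 − 10.0) / 5 = -2.1400%
Mean R_m = (-2.8 + 9.4 − 4.1 − 1.4 − 4.2) / 5 = -0.6200%
Σ(R_i − R̄_i)(R_m − R̄_m) = 236.4060  ⇒  Cov = 236.4060 / 4 = 59.1015
Σ(R_m − R̄_m)² = 130.6880  ⇒  Var(R_m) = 130.6880 / 4 = 32.6720
β = Cov / Var(R_m) = 59.1015 / 32.6720 = 1.8089
MRP = 9.92% − 1.18% = 8.74%
E(R) = R_f + β × MRP = 1.18% + 1.8089 × 8.74% = 16.99%

16.99%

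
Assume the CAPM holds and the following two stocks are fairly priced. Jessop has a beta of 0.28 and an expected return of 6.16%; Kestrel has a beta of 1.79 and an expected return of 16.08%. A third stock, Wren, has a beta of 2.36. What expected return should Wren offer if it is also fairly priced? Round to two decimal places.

19.82%

MRP (SML slope) = (16.08% − 6.16%) / (1.79 − 0.28) = 9.92% / 1.51 = 6.5695%
R_f (intercept) = 6.16% − 0.28 × 6.5695% = 4.3205%
E(R_Wren) = R_f + β × MRP = 4.3205% + 2.36 × 6.5695% = 19.82%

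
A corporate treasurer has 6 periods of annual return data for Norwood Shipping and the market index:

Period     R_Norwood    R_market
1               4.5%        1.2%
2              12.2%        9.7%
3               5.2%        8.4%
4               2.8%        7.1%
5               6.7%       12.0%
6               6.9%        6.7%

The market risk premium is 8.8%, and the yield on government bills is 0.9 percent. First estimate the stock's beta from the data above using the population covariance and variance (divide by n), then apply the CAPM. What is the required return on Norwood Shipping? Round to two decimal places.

Mean R_i = (4.5 + 12.2 + 5.2 + 2.8 + 6.7 + 6.9) / 6 = 6.3833%
Mean R_m = (1.2 + 9.7 + 8.4 + 7.1 + 12.0 + 6.7) / 6 = 7.5167%
Σ(R_i − R̄_i)(R_m − R̄_m) = 26.0417  ⇒  Cov = 26.0417 / 6 = 4.3403
Σ(R_m − R̄_m)² = 66.3883  ⇒  Var(R_m) = 66.3883 / 6 = 11.0647
β = Cov / Var(R_m) = 4.3403 / 11.0647 = 0.3923
E(R) = R_f + β × MRP = 0.9% + 0.3923 × 8.8% = 4.35%

4.35%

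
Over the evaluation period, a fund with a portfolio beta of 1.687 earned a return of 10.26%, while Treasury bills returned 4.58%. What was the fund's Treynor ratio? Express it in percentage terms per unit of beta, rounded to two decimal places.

Treynor = (R_P − R_f) / β_P = (10.26% − 4.58%) / 1.6870 = 5.68% / 1.6870 = 3.37%

3.37%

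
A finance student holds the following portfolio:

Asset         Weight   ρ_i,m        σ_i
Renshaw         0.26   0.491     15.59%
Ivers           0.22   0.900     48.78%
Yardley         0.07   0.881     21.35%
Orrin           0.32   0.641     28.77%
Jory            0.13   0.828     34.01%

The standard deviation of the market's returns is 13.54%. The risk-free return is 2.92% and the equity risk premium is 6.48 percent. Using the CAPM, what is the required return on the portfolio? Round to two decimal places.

β_Renshaw = 0.491 × 15.59% / 13.54% = 0.5653
β_Ivers = 0.900 × 48.78% / 13.54% = 3.2424
β_Yardley = 0.881 × 21.35% / 13.54% = 1.3892
β_Orrin = 0.641 × 28.77% / 13.54% = 1.3620
β_Jory = 0.828 × 34.01% / 13.54% = 2.0798
β_P = Σ w_i β_i = 0.26×0.5653 + 0.22×3.2424 + 0.07×1.3892 + 0.32×1.3620 + 0.13×2.0798 = 1.6638
E(R_P) = R_f + β_P × MRP = 2.92% + 1.6638 × 6.48% = 13.70%

13.70%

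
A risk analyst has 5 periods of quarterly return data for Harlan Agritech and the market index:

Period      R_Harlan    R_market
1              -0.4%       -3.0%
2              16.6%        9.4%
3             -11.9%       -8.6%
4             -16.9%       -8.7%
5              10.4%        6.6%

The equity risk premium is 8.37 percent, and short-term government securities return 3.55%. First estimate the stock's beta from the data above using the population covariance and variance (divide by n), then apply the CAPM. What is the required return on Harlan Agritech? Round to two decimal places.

17.36%

Mean R_i = (-0.4 + 16.6 − 11.9 − 16.9 + 10.4) / 5 = -0.4400%
Mean R_m = (-3.0 + 9.4 − 8.6 − 8.7 + 6.6) / 5 = -0.8600%
Σ(R_i − R̄_i)(R_m − R̄_m) = 473.3580  ⇒  Cov = 473.3580 / 5 = 94.6716
Σ(R_m − R̄_m)² = 286.8720  ⇒  Var(R_m) = 286.8720 / 5 = 57.3744
β = Cov / Var(R_m) = 94.6716 / 57.3744 = 1.6501
E(R) = R_f + β × MRP = 3.55% + 1.6501 × 8.37% = 17.36%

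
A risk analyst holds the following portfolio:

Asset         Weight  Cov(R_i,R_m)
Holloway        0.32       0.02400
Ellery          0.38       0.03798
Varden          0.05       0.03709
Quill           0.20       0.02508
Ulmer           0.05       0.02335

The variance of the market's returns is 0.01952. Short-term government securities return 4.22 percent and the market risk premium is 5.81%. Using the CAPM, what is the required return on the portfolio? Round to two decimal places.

13.19%

β_Holloway = 0.02400 / 0.01952 = 1.2295
β_Ellery = 0.03798 / 0.01952 = 1.9457
β_Varden = 0.03709 / 0.01952 = 1.9001
β_Quill = 0.02508 / 0.01952 = 1.2848
β_Ulmer = 0.02335 / 0.01952 = 1.1962
β_P = Σ w_i β_i = 0.32×1.2295 + 0.38×1.9457 + 0.05×1.9001 + 0.20×1.2848 + 0.05×1.1962 = 1.5446
E(R_P) = R_f + β_P × MRP = 4.22% + 1.5446 × 5.81% = 13.19%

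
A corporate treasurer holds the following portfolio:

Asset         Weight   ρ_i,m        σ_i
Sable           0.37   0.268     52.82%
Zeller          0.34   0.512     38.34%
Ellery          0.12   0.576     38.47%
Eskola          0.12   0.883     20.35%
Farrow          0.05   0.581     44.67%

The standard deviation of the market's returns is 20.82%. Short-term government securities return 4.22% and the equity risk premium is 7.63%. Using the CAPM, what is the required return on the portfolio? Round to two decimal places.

β_Sable = 0.268 × 52.82% / 20.82% = 0.6799
β_Zeller = 0.512 × 38.34% / 20.82% = 0.9428
β_Ellery = 0.576 × 38.47% / 20.82% = 1.0643
β_Eskola = 0.883 × 20.35% / 20.82% = 0.8631
β_Farrow = 0.581 × 44.67% / 20.82% = 1.2466
β_P = Σ w_i β_i = 0.37×0.6799 + 0.34×0.9428 + 0.12×1.0643 + 0.12×0.8631 + 0.05×1.2466 = 0.8657
E(R_P) = R_f + β_P × MRP = 4.22% + 0.8657 × 7.63% = 10.83%

10.83%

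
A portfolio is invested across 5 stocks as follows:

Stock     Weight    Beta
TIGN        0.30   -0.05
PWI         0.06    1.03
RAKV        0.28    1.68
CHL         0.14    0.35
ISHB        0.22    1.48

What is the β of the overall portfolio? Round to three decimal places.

β_P = Σ w_i β_i = 0.30×-0.05 + 0.06×1.03 + 0.28×1.68 + 0.14×0.35 + 0.22×1.48 = 0.8918

0.892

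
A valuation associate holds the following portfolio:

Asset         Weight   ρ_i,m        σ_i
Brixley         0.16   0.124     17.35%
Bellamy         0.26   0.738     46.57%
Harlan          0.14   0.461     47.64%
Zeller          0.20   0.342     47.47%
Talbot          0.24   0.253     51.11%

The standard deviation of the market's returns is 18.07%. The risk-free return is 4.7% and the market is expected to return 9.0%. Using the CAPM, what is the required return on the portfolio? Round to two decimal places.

9.15%

β_Brixley = 0.124 × 17.35% / 18.07% = 0.1191
β_Bellamy = 0.738 × 46.57% / 18.07% = 1.9020
β_Harlan = 0.461 × 47.64% / 18.07% = 1.2154
β_Zeller = 0.342 × 47.47% / 18.07% = 0.8984
β_Talbot = 0.253 × 51.11% / 18.07% = 0.7156
β_P = Σ w_i β_i = 0.16×0.1191 + 0.26×1.9020 + 0.14×1.2154 + 0.20×0.8984 + 0.24×0.7156 = 1.0352
MRP = 9.0% − 4.7% = 4.30%
E(R_P) = R_f + β_P × MRP = 4.7% + 1.0352 × 4.3% = 9.15%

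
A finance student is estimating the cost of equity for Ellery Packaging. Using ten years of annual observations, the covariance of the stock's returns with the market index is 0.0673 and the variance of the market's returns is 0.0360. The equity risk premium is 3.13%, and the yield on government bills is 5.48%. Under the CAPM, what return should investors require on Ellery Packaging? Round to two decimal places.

11.33%

β = Cov(R_i, R_m) / Var(R_m) = 0.0673 / 0.0360 = 1.8694
E(R) = R_f + β × MRP = 5.48% + 1.8694 × 3.13% = 11.33%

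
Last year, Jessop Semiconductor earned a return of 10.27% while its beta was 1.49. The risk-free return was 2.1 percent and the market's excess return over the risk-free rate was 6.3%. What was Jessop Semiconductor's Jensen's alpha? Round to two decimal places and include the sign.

CAPM benchmark = R_f + β(R_m − R_f) = 2.1% + 1.49 × 6.3% = 11.4870%
α = actual − benchmark = 10.27% − 11.4870% = -1.22%

-1.22%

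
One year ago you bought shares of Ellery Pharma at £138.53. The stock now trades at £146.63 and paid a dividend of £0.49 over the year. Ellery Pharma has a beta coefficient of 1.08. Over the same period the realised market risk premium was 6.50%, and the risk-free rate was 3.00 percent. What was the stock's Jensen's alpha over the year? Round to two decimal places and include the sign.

Realised HPR = (P1 + D1 − P0) / P0 = (146.63 + 0.49 − 138.53) / 138.53 = 8.59 / 138.53 = 6.2008%
CAPM required = R_f + β·MRP = 3.00% + 1.08 × 6.50% = 10.0200%
α = realised − required = 6.2008% − 10.0200% = -3.82%

-3.82%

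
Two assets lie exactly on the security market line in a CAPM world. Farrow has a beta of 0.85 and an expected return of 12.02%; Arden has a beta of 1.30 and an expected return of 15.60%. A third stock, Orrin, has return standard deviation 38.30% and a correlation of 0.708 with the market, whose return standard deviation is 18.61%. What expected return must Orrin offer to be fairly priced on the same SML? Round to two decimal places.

16.85%

MRP = (15.60% − 12.02%) / (1.30 − 0.85) = 7.9556%
R_f = 12.02% − 0.85 × 7.9556% = 5.2577%
β_Orrin = ρ·σ_i/σ_m = 0.708 × 38.30 / 18.61 = 1.4571
E(R_Orrin) = R_f + β × MRP = 5.2577% + 1.4571 × 7.9556% = 16.85%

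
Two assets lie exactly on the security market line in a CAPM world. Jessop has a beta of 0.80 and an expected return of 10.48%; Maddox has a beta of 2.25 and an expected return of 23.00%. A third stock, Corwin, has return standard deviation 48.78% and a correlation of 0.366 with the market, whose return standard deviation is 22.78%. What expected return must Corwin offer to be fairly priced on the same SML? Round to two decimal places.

MRP = (23.00% − 10.48%) / (2.25 − 0.80) = 8.6345%
R_f = 10.48% − 0.80 × 8.6345% = 3.5724%
β_Corwin = ρ·σ_i/σ_m = 0.366 × 48.78 / 22.78 = 0.7837
E(R_Corwin) = R_f + β × MRP = 3.5724% + 0.7837 × 8.6345% = 10.34%

10.34%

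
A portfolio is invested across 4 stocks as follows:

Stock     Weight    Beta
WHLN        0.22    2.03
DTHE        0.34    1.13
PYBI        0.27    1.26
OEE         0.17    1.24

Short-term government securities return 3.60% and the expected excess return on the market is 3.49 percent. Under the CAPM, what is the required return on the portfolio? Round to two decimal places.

8.42%

β_P = Σ w_i β_i = 0.22×2.03 + 0.34×1.13 + 0.27×1.26 + 0.17×1.24 = 1.3818
E(R_P) = R_f + β_P × MRP = 3.60% + 1.3818 × 3.49% = 8.42%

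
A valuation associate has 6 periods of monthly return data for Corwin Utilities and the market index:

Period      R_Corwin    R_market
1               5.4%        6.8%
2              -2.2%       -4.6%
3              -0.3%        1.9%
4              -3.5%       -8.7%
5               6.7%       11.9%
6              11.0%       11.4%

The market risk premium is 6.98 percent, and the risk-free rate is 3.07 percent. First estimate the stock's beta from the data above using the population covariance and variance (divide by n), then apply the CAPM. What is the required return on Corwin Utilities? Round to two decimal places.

Mean R_i = (5.4 − 2.2 − 0.3 − 3.5 + 6.7 + 11.0) / 6 = 2.8500%
Mean R_m = (6.8 − 4.6 + 1.9 − 8.7 + 11.9 + 11.4) / 6 = 3.1167%
Σ(R_i − R̄_i)(R_m − R̄_m) = 228.5550  ⇒  Cov = 228.5550 / 6 = 38.0925
Σ(R_m − R̄_m)² = 359.9883  ⇒  Var(R_m) = 359.9883 / 6 = 59.9981
β = Cov / Var(R_m) = 38.0925 / 59.9981 = 0.6349
E(R) = R_f + β × MRP = 3.07% + 0.6349 × 6.98% = 7.50%

7.50%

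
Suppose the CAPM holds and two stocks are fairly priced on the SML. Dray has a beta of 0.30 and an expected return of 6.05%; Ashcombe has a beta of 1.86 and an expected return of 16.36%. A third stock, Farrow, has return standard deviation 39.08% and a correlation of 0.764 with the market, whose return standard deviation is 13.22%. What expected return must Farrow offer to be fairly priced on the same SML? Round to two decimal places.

18.99%

MRP = (16.36% − 6.05%) / (1.86 − 0.30) = 6.6090%
R_f = 6.05% − 0.30 × 6.6090% = 4.0673%
β_Farrow = ρ·σ_i/σ_m = 0.764 × 39.08 / 13.22 = 2.2585
E(R_Farrow) = R_f + β × MRP = 4.0673% + 2.2585 × 6.6090% = 18.99%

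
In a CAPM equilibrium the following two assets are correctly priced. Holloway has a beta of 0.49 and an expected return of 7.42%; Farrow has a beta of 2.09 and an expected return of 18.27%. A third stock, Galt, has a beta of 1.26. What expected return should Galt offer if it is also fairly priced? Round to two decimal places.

MRP (SML slope) = (18.27% − 7.42%) / (2.09 − 0.49) = 10.85% / 1.60 = 6.7813%
R_f (intercept) = 7.42% − 0.49 × 6.7813% = 4.0972%
E(R_Galt) = R_f + β × MRP = 4.0972% + 1.26 × 6.7813% = 12.64%

12.64%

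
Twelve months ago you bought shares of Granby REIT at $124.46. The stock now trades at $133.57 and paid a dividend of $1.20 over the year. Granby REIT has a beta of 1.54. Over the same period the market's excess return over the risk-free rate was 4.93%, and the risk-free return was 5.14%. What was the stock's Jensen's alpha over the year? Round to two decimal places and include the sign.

Realised HPR = (P1 + D1 − P0) / P0 = (133.57 + 1.20 − 124.46) / 124.46 = 10.31 / 124.46 = 8.2838%
CAPM required = R_f + β·MRP = 5.14% + 1.54 × 4.93% = 12.7322%
α = realised − required = 8.2838% − 12.7322% = -4.45%

-4.45%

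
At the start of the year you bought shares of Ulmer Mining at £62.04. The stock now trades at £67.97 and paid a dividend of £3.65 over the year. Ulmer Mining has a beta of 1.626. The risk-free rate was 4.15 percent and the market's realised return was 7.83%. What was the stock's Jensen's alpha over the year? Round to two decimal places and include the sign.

Realised HPR = (P1 + D1 − P0) / P0 = (67.97 + 3.65 − 62.04) / 62.04 = 9.58 / 62.04 = 15.4417%
MRP = 7.83% − 4.15% = 3.68%
CAPM required = R_f + β·MRP = 4.15% + 1.626 × 3.68% = 10.13368%
α = realised − required = 15.4417% − 10.13368% = +5.31%

+5.31%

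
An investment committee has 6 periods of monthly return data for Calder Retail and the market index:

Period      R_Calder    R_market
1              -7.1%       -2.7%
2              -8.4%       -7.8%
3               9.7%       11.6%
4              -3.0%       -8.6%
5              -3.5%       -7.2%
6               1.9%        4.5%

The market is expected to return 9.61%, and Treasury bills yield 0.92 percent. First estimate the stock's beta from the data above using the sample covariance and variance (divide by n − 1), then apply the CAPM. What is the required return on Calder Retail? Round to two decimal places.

7.19%

Mean R_i = (-7.1 − 8.4 + 9.7 − 3.0 − 3.5 + 1.9) / 6 = -1.7333%
Mean R_m = (-2.7 − 7.8 + 11.6 − 8.6 − 7.2 + 4.5) / 6 = -1.7000%
Σ(R_i − R̄_i)(R_m − R̄_m) = 239.0800  ⇒  Cov = 239.0800 / 5 = 47.8160
Σ(R_m − R̄_m)² = 331.4000  ⇒  Var(R_m) = 331.4000 / 5 = 66.2800
β = Cov / Var(R_m) = 47.8160 / 66.2800 = 0.7214
MRP = 9.61% − 0.92% = 8.69%
E(R) = R_f + β × MRP = 0.92% + 0.7214 × 8.69% = 7.19%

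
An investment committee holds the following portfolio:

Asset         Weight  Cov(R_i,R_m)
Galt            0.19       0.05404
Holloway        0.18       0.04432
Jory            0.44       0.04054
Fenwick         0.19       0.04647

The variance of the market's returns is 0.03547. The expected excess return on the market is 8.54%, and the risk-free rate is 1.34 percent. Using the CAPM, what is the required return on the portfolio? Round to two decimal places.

β_Galt = 0.05404 / 0.03547 = 1.5235
β_Holloway = 0.04432 / 0.03547 = 1.2495
β_Jory = 0.04054 / 0.03547 = 1.1429
β_Fenwick = 0.04647 / 0.03547 = 1.3101
β_P = Σ w_i β_i = 0.19×1.5235 + 0.18×1.2495 + 0.44×1.1429 + 0.19×1.3101 = 1.2662
E(R_P) = R_f + β_P × MRP = 1.34% + 1.2662 × 8.54% = 12.15%

12.15%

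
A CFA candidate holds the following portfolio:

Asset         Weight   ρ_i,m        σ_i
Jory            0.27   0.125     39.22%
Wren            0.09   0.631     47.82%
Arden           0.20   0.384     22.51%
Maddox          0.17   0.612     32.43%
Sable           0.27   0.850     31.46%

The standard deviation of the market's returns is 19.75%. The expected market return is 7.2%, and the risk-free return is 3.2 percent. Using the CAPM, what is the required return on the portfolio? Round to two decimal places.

6.51%

β_Jory = 0.125 × 39.22% / 19.75% = 0.2482
β_Wren = 0.631 × 47.82% / 19.75% = 1.5278
β_Arden = 0.384 × 22.51% / 19.75% = 0.4377
β_Maddox = 0.612 × 32.43% / 19.75% = 1.0049
β_Sable = 0.850 × 31.46% / 19.75% = 1.3540
β_P = Σ w_i β_i = 0.27×0.2482 + 0.09×1.5278 + 0.20×0.4377 + 0.17×1.0049 + 0.27×1.3540 = 0.8285
MRP = 7.2% − 3.2% = 4.00%
E(R_P) = R_f + β_P × MRP = 3.2% + 0.8285 × 4.0% = 6.51%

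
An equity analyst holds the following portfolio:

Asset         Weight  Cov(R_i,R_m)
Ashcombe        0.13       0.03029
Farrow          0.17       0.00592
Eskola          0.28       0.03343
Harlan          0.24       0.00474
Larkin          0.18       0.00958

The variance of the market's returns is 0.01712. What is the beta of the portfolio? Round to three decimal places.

1.003

β_Ashcombe = 0.03029 / 0.01712 = 1.7693
β_Farrow = 0.00592 / 0.01712 = 0.3458
β_Eskola = 0.03343 / 0.01712 = 1.9527
β_Harlan = 0.00474 / 0.01712 = 0.2769
β_Larkin = 0.00958 / 0.01712 = 0.5596
β_P = Σ w_i β_i = 0.13×1.7693 + 0.17×0.3458 + 0.28×1.9527 + 0.24×0.2769 + 0.18×0.5596 = 1.0027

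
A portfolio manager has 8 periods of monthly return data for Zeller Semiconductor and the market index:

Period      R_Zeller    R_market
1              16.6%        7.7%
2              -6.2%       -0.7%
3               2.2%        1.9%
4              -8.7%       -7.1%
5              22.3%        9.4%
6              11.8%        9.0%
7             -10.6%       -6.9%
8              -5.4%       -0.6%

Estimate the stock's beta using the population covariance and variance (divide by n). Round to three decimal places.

1.786

Mean R_i = (16.6 − 6.2 + 2.2 − 8.7 + 22.3 + 11.8 − 10.6 − 5.4) / 8 = 2.7500%
Mean R_m = (7.7 − 0.7 + 1.9 − 7.1 + 9.4 + 9.0 − 6.9 − 0.6) / 8 = 1.5875%
Σ(R_i − R̄_i)(R_m − R̄_m) = 555.3850  ⇒  Cov = 555.3850 / 8 = 69.4231
Σ(R_m − R̄_m)² = 310.9688  ⇒  Var(R_m) = 310.9688 / 8 = 38.8711
β = Cov / Var(R_m) = 69.4231 / 38.8711 = 1.7860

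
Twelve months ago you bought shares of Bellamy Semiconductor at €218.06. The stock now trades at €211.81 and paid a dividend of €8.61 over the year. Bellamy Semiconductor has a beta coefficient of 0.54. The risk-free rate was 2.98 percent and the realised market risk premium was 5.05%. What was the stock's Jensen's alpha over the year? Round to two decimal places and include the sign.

Realised HPR = (P1 + D1 − P0) / P0 = (211.81 + 8.61 − 218.06) / 218.06 = 2.36 / 218.06 = 1.0823%
CAPM required = R_f + β·MRP = 2.98% + 0.54 × 5.05% = 5.7070%
α = realised − required = 1.0823% − 5.7070% = -4.62%

-4.62%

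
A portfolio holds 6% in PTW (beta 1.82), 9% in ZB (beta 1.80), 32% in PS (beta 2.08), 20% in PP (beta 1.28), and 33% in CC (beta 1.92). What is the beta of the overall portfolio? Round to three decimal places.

β_P = Σ w_i β_i = 0.06×1.82 + 0.09×1.80 + 0.32×2.08 + 0.20×1.28 + 0.33×1.92 = 1.8264

1.826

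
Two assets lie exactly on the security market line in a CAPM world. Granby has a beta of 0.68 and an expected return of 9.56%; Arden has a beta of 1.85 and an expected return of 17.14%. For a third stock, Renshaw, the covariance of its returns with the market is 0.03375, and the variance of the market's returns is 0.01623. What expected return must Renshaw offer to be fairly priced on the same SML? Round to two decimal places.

MRP = (17.14% − 9.56%) / (1.85 − 0.68) = 6.4786%
R_f = 9.56% − 0.68 × 6.4786% = 5.1546%
β_Renshaw = Cov / Var(R_m) = 0.03375 / 0.01623 = 2.0795
E(R_Renshaw) = R_f + β × MRP = 5.1546% + 2.0795 × 6.4786% = 18.63%

18.63%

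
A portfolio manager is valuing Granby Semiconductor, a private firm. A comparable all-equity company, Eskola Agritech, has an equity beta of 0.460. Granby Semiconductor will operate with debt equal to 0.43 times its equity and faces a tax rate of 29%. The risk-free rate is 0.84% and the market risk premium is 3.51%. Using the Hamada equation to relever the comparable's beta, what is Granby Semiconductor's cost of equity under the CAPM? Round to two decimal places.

2.95%

β_L = β_U × [1 + (1 − t)(D/E)] = 0.460 × [1 + (1 − 0.29) × 0.43]
    = 0.460 × [1 + 0.71 × 0.43] = 0.460 × 1.3053 = 0.6004
E(R) = R_f + β_L × MRP = 0.84% + 0.6004 × 3.51% = 2.95%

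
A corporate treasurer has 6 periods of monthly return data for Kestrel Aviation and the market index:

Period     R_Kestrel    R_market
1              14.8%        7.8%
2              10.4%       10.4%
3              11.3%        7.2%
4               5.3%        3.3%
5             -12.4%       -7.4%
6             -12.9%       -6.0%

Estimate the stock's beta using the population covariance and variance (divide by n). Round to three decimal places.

1.586

Mean R_i = (14.8 + 10.4 + 11.3 + 5.3 − 12.4 − 12.9) / 6 = 2.7500%
Mean R_m = (7.8 + 10.4 + 7.2 + 3.3 − 7.4 − 6.0) / 6 = 2.5500%
Σ(R_i − R̄_i)(R_m − R̄_m) = 449.5350  ⇒  Cov = 449.5350 / 6 = 74.9225
Σ(R_m − R̄_m)² = 283.4750  ⇒  Var(R_m) = 283.4750 / 6 = 47.2458
β = Cov / Var(R_m) = 74.9225 / 47.2458 = 1.5858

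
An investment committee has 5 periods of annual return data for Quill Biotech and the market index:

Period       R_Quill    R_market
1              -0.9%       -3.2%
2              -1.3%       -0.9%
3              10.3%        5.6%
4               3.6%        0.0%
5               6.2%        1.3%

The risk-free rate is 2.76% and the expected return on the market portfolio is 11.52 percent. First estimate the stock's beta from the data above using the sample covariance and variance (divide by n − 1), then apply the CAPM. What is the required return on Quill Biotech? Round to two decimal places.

Mean R_i = (-0.9 − 1.3 + 10.3 + 3.6 + 6.2) / 5 = 3.5800%
Mean R_m = (-3.2 − 0.9 + 5.6 + 0.0 + 1.3) / 5 = 0.5600%
Σ(R_i − R̄_i)(R_m − R̄_m) = 59.7660  ⇒  Cov = 59.7660 / 4 = 14.9415
Σ(R_m − R̄_m)² = 42.5320  ⇒  Var(R_m) = 42.5320 / 4 = 10.6330
β = Cov / Var(R_m) = 14.9415 / 10.6330 = 1.4052
MRP = 11.52% − 2.76% = 8.76%
E(R) = R_f + β × MRP = 2.76% + 1.4052 × 8.76% = 15.07%

15.07%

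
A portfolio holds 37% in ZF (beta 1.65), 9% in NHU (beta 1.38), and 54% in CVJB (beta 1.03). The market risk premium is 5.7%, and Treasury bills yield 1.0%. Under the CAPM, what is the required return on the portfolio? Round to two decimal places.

8.36%

β_P = Σ w_i β_i = 0.37×1.65 + 0.09×1.38 + 0.54×1.03 = 1.2909
E(R_P) = R_f + β_P × MRP = 1.0% + 1.2909 × 5.7% = 8.36%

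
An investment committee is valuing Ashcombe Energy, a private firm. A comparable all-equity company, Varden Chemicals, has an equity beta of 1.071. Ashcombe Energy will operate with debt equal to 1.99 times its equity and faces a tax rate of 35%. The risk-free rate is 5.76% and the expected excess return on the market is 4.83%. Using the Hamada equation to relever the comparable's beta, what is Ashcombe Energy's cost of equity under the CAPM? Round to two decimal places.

β_L = β_U × [1 + (1 − t)(D/E)] = 1.071 × [1 + (1 − 0.35) × 1.99]
    = 1.071 × [1 + 0.65 × 1.99] = 1.071 × 2.2935 = 2.4563
E(R) = R_f + β_L × MRP = 5.76% + 2.4563 × 4.83% = 17.62%

17.62%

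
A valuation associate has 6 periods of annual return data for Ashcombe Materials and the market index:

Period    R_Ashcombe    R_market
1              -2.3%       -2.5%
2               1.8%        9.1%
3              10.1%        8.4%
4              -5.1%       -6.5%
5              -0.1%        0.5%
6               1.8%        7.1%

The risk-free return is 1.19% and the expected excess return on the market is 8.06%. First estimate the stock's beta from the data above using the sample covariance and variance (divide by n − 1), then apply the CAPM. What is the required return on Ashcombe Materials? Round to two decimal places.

6.43%

Mean R_i = (-2.3 + 1.8 + 10.1 − 5.1 − 0.1 + 1.8) / 6 = 1.0333%
Mean R_m = (-2.5 + 9.1 + 8.4 − 6.5 + 0.5 + 7.1) / 6 = 2.6833%
Σ(R_i − R̄_i)(R_m − R̄_m) = 136.2133  ⇒  Cov = 136.2133 / 5 = 27.2427
Σ(R_m − R̄_m)² = 209.3283  ⇒  Var(R_m) = 209.3283 / 5 = 41.8657
β = Cov / Var(R_m) = 27.2427 / 41.8657 = 0.6507
E(R) = R_f + β × MRP = 1.19% + 0.6507 × 8.06% = 6.43%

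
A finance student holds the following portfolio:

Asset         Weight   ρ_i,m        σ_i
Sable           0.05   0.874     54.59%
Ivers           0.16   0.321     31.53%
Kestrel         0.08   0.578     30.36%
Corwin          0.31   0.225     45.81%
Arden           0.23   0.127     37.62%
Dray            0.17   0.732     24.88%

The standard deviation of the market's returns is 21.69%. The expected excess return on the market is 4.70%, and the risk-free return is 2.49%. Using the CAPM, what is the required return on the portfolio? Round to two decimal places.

β_Sable = 0.874 × 54.59% / 21.69% = 2.1997
β_Ivers = 0.321 × 31.53% / 21.69% = 0.4666
β_Kestrel = 0.578 × 30.36% / 21.69% = 0.8090
β_Corwin = 0.225 × 45.81% / 21.69% = 0.4752
β_Arden = 0.127 × 37.62% / 21.69% = 0.2203
β_Dray = 0.732 × 24.88% / 21.69% = 0.8397
β_P = Σ w_i β_i = 0.05×2.1997 + 0.16×0.4666 + 0.08×0.8090 + 0.31×0.4752 + 0.23×0.2203 + 0.17×0.8397 = 0.5901
E(R_P) = R_f + β_P × MRP = 2.49% + 0.5901 × 4.70% = 5.26%

5.26%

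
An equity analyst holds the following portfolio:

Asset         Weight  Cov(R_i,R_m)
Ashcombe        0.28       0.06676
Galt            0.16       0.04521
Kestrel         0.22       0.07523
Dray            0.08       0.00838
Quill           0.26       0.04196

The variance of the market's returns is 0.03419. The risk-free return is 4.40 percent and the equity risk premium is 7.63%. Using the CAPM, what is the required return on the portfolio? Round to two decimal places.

16.46%

β_Ashcombe = 0.06676 / 0.03419 = 1.9526
β_Galt = 0.04521 / 0.03419 = 1.3223
β_Kestrel = 0.07523 / 0.03419 = 2.2004
β_Dray = 0.00838 / 0.03419 = 0.2451
β_Quill = 0.04196 / 0.03419 = 1.2273
β_P = Σ w_i β_i = 0.28×1.9526 + 0.16×1.3223 + 0.22×2.2004 + 0.08×0.2451 + 0.26×1.2273 = 1.5811
E(R_P) = R_f + β_P × MRP = 4.40% + 1.5811 × 7.63% = 16.46%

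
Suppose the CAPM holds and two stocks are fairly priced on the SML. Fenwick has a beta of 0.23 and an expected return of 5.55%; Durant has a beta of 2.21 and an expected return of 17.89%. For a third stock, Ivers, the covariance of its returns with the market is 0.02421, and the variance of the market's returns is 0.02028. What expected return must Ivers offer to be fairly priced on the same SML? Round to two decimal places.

11.56%

MRP = (17.89% − 5.55%) / (2.21 − 0.23) = 6.2323%
R_f = 5.55% − 0.23 × 6.2323% = 4.1166%
β_Ivers = Cov / Var(R_m) = 0.02421 / 0.02028 = 1.1938
E(R_Ivers) = R_f + β × MRP = 4.1166% + 1.1938 × 6.2323% = 11.56%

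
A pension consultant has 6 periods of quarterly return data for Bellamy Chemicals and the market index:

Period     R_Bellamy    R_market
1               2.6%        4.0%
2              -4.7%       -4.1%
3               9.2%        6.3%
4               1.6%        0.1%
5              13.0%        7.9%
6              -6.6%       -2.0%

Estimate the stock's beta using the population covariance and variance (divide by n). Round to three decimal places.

1.516

Mean R_i = (2.6 − 4.7 + 9.2 + 1.6 + 13.0 − 6.6) / 6 = 2.5167%
Mean R_m = (4.0 − 4.1 + 6.3 + 0.1 + 7.9 − 2.0) / 6 = 2.0333%
Σ(R_i − R̄_i)(R_m − R̄_m) = 172.9867  ⇒  Cov = 172.9867 / 6 = 28.8311
Σ(R_m − R̄_m)² = 114.1133  ⇒  Var(R_m) = 114.1133 / 6 = 19.0189
β = Cov / Var(R_m) = 28.8311 / 19.0189 = 1.5159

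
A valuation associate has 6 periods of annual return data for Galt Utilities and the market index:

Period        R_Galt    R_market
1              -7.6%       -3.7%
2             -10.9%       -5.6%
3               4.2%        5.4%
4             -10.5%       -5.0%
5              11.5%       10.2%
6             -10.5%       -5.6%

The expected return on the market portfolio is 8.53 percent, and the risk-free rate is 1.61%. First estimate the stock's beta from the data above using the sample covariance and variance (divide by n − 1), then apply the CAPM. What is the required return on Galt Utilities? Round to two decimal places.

11.28%

Mean R_i = (-7.6 − 10.9 + 4.2 − 10.5 + 11.5 − 10.5) / 6 = -3.9667%
Mean R_m = (-3.7 − 5.6 + 5.4 − 5.0 + 10.2 − 5.6) / 6 = -0.7167%
Σ(R_i − R̄_i)(R_m − R̄_m) = 323.3833  ⇒  Cov = 323.3833 / 5 = 64.6767
Σ(R_m − R̄_m)² = 231.5283  ⇒  Var(R_m) = 231.5283 / 5 = 46.3057
β = Cov / Var(R_m) = 64.6767 / 46.3057 = 1.3967
MRP = 8.53% − 1.61% = 6.92%
E(R) = R_f + β × MRP = 1.61% + 1.3967 × 6.92% = 11.28%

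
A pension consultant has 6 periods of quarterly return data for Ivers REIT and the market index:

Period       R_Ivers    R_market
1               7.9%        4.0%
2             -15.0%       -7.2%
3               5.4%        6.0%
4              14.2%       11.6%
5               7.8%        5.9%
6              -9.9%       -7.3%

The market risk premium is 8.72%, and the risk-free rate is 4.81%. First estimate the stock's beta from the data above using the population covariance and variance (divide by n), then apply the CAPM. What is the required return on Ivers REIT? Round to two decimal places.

17.45%

Mean R_i = (7.9 − 15.0 + 5.4 + 14.2 + 7.8 − 9.9) / 6 = 1.7333%
Mean R_m = (4.0 − 7.2 + 6.0 + 11.6 + 5.9 − 7.3) / 6 = 2.1667%
Σ(R_i − R̄_i)(R_m − R̄_m) = 432.4767  ⇒  Cov = 432.4767 / 6 = 72.0795
Σ(R_m − R̄_m)² = 298.3333  ⇒  Var(R_m) = 298.3333 / 6 = 49.7222
β = Cov / Var(R_m) = 72.0795 / 49.7222 = 1.4496
E(R) = R_f + β × MRP = 4.81% + 1.4496 × 8.72% = 17.45%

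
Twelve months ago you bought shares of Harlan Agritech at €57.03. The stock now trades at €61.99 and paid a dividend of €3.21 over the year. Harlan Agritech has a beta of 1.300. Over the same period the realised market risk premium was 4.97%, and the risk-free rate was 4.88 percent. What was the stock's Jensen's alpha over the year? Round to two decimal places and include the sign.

+2.98%

Realised HPR = (P1 + D1 − P0) / P0 = (61.99 + 3.21 − 57.03) / 57.03 = 8.17 / 57.03 = 14.3258%
CAPM required = R_f + β·MRP = 4.88% + 1.300 × 4.97% = 11.34100%
α = realised − required = 14.3258% − 11.34100% = +2.98%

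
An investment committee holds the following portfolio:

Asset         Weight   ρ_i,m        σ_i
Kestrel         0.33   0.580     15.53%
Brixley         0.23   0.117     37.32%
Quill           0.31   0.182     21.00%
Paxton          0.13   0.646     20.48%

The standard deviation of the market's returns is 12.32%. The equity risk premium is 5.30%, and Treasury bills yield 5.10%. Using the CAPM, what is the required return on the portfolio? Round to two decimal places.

β_Kestrel = 0.580 × 15.53% / 12.32% = 0.7311
β_Brixley = 0.117 × 37.32% / 12.32% = 0.3544
β_Quill = 0.182 × 21.00% / 12.32% = 0.3102
β_Paxton = 0.646 × 20.48% / 12.32% = 1.0739
β_P = Σ w_i β_i = 0.33×0.7311 + 0.23×0.3544 + 0.31×0.3102 + 0.13×1.0739 = 0.5585
E(R_P) = R_f + β_P × MRP = 5.10% + 0.5585 × 5.30% = 8.06%

8.06%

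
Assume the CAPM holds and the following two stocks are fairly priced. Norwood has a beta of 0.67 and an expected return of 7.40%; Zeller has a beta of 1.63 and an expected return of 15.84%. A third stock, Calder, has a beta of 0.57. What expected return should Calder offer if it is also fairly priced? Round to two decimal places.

MRP (SML slope) = (15.84% − 7.40%) / (1.63 − 0.67) = 8.44% / 0.96 = 8.7917%
R_f (intercept) = 7.40% − 0.67 × 8.7917% = 1.5096%
E(R_Calder) = R_f + β × MRP = 1.5096% + 0.57 × 8.7917% = 6.52%

6.52%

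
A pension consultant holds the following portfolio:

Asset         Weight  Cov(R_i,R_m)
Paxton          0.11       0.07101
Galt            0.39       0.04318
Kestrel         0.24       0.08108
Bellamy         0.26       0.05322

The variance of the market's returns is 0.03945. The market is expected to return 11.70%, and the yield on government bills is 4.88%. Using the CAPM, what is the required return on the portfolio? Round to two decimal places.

β_Paxton = 0.07101 / 0.03945 = 1.8000
β_Galt = 0.04318 / 0.03945 = 1.0946
β_Kestrel = 0.08108 / 0.03945 = 2.0553
β_Bellamy = 0.05322 / 0.03945 = 1.3490
β_P = Σ w_i β_i = 0.11×1.8000 + 0.39×1.0946 + 0.24×2.0553 + 0.26×1.3490 = 1.4689
MRP = 11.70% − 4.88% = 6.82%
E(R_P) = R_f + β_P × MRP = 4.88% + 1.4689 × 6.82% = 14.90%

14.90%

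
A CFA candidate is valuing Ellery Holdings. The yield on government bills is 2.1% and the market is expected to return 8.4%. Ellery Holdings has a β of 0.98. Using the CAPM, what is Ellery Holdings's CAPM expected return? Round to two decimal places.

8.27%

Market risk premium = E(R_m) − R_f = 8.4% − 2.1% = 6.30%
E(R) = R_f + β × MRP = 2.1% + 0.98 × 6.3% = 8.27%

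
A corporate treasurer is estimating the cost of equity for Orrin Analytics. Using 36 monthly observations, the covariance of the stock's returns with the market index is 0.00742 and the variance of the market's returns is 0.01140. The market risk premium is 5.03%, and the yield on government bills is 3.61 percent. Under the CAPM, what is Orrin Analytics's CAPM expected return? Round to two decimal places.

6.88%

β = Cov(R_i, R_m) / Var(R_m) = 0.00742 / 0.01140 = 0.6509
E(R) = R_f + β × MRP = 3.61% + 0.6509 × 5.03% = 6.88%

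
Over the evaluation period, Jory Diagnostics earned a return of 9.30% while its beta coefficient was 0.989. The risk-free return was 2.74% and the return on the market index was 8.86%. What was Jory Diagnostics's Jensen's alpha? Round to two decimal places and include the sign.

Market excess return = 8.86% − 2.74% = 6.12%
CAPM benchmark = R_f + β(R_m − R_f) = 2.74% + 0.989 × 6.12% = 8.79268%
α = actual − benchmark = 9.30% − 8.79268% = +0.51%

+0.51%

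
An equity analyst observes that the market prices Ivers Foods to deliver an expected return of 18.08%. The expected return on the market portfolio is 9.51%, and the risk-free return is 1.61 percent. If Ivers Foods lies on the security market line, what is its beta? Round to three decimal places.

MRP = 9.51% − 1.61% = 7.90%
β = (E(R) − R_f) / MRP = (18.08% − 1.61%) / 7.90% = 16.47% / 7.90% = 2.085

2.085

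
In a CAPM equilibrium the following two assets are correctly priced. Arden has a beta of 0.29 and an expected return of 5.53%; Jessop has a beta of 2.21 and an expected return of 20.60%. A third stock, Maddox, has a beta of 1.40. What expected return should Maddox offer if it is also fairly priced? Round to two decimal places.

14.24%

MRP (SML slope) = (20.60% − 5.53%) / (2.21 − 0.29) = 15.07% / 1.92 = 7.8490%
R_f (intercept) = 5.53% − 0.29 × 7.8490% = 3.2538%
E(R_Maddox) = R_f + β × MRP = 3.2538% + 1.40 × 7.8490% = 14.24%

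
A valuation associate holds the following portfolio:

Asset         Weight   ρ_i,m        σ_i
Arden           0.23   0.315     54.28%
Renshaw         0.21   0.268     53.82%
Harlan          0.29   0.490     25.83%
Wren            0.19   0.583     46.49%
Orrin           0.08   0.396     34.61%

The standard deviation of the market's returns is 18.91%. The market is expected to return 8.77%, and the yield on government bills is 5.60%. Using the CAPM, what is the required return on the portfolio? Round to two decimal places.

β_Arden = 0.315 × 54.28% / 18.91% = 0.9042
β_Renshaw = 0.268 × 53.82% / 18.91% = 0.7628
β_Harlan = 0.490 × 25.83% / 18.91% = 0.6693
β_Wren = 0.583 × 46.49% / 18.91% = 1.4333
β_Orrin = 0.396 × 34.61% / 18.91% = 0.7248
β_P = Σ w_i β_i = 0.23×0.9042 + 0.21×0.7628 + 0.29×0.6693 + 0.19×1.4333 + 0.08×0.7248 = 0.8926
MRP = 8.77% − 5.60% = 3.17%
E(R_P) = R_f + β_P × MRP = 5.60% + 0.8926 × 3.17% = 8.43%

8.43%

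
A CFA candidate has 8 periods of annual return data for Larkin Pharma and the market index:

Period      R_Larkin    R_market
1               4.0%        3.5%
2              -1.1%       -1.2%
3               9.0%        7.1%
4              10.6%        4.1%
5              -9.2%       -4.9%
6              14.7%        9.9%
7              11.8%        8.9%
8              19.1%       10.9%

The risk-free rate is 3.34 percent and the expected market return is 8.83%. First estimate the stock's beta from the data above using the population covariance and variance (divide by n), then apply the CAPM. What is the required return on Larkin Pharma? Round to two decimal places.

12.03%

Mean R_i = (4.0 − 1.1 + 9.0 + 10.6 − 9.2 + 14.7 + 11.8 + 19.1) / 8 = 7.3625%
Mean R_m = (3.5 − 1.2 + 7.1 + 4.1 − 4.9 + 9.9 + 8.9 + 10.9) / 8 = 4.7875%
Σ(R_i − R̄_i)(R_m − R̄_m) = 344.5163  ⇒  Cov = 344.5163 / 8 = 43.0645
Σ(R_m − R̄_m)² = 217.5888  ⇒  Var(R_m) = 217.5888 / 8 = 27.1986
β = Cov / Var(R_m) = 43.0645 / 27.1986 = 1.5833
MRP = 8.83% − 3.34% = 5.49%
E(R) = R_f + β × MRP = 3.34% + 1.5833 × 5.49% = 12.03%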